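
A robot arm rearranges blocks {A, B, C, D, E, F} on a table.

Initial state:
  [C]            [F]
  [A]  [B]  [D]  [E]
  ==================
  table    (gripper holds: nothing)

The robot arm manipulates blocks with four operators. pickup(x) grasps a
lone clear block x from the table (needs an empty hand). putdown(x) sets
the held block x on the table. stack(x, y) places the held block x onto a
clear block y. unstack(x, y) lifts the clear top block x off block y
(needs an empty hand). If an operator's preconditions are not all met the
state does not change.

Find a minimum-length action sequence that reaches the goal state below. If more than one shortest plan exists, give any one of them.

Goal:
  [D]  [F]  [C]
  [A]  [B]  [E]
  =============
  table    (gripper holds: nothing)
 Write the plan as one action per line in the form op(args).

step 1 (unstack(F, E)): towers=[A/C; B; D; E] holding=F
step 2 (stack(F, B)): towers=[A/C; B/F; D; E] holding=-
step 3 (unstack(C, A)): towers=[A; B/F; D; E] holding=C
step 4 (stack(C, E)): towers=[A; B/F; D; E/C] holding=-
step 5 (pickup(D)): towers=[A; B/F; E/C] holding=D
step 6 (stack(D, A)): towers=[A/D; B/F; E/C] holding=-
goal check: towers=[A/D; B/F; E/C] holding=- — reached (length 6, optimal by BFS)

unstack(F, E)
stack(F, B)
unstack(C, A)
stack(C, E)
pickup(D)
stack(D, A)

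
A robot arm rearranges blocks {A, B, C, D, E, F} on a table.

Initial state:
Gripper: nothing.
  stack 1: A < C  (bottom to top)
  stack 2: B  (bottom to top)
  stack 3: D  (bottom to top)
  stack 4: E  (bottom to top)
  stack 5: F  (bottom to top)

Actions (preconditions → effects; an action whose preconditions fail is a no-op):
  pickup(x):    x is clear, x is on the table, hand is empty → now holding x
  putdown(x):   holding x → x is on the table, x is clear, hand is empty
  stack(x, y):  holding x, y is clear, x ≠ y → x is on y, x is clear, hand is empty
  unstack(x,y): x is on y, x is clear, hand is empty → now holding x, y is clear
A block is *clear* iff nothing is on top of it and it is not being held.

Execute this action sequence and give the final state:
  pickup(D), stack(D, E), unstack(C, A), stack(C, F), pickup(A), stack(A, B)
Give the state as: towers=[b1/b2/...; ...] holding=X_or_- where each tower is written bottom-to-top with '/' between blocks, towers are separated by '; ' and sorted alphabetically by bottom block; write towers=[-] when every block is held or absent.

step 1 (pickup(D)): towers=[A/C; B; E; F] holding=D
step 2 (stack(D, E)): towers=[A/C; B; E/D; F] holding=-
step 3 (unstack(C, A)): towers=[A; B; E/D; F] holding=C
step 4 (stack(C, F)): towers=[A; B; E/D; F/C] holding=-
step 5 (pickup(A)): towers=[B; E/D; F/C] holding=A
step 6 (stack(A, B)): towers=[B/A; E/D; F/C] holding=-

towers=[B/A; E/D; F/C] holding=-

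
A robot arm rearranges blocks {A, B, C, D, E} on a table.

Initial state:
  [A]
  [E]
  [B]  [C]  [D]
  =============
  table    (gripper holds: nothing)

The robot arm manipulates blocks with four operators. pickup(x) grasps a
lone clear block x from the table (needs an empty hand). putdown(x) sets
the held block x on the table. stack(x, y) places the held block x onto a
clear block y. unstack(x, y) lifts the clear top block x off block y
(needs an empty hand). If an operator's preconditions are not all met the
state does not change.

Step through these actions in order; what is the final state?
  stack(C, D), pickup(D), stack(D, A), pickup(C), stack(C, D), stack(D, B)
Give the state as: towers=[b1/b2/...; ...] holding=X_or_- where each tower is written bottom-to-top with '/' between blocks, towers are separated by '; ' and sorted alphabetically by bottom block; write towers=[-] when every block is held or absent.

towers=[B/E/A/D/C] holding=-

step 1 (stack(C, D)) [no-op]: towers=[B/E/A; C; D] holding=-
step 2 (pickup(D)): towers=[B/E/A; C] holding=D
step 3 (stack(D, A)): towers=[B/E/A/D; C] holding=-
step 4 (pickup(C)): towers=[B/E/A/D] holding=C
step 5 (stack(C, D)): towers=[B/E/A/D/C] holding=-
step 6 (stack(D, B)) [no-op]: towers=[B/E/A/D/C] holding=-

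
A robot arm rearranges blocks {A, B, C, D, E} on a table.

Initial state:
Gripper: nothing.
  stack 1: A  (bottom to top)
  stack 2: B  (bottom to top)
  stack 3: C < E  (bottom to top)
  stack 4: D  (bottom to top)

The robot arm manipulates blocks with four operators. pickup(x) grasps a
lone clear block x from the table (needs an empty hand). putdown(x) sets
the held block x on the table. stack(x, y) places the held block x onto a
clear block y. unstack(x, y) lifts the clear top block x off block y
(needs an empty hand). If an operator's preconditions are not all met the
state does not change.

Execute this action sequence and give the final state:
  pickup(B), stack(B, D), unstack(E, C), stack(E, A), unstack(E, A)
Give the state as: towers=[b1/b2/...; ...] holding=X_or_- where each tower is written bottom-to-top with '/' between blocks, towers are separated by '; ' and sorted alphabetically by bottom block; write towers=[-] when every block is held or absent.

step 1 (pickup(B)): towers=[A; C/E; D] holding=B
step 2 (stack(B, D)): towers=[A; C/E; D/B] holding=-
step 3 (unstack(E, C)): towers=[A; C; D/B] holding=E
step 4 (stack(E, A)): towers=[A/E; C; D/B] holding=-
step 5 (unstack(E, A)): towers=[A; C; D/B] holding=E

towers=[A; C; D/B] holding=E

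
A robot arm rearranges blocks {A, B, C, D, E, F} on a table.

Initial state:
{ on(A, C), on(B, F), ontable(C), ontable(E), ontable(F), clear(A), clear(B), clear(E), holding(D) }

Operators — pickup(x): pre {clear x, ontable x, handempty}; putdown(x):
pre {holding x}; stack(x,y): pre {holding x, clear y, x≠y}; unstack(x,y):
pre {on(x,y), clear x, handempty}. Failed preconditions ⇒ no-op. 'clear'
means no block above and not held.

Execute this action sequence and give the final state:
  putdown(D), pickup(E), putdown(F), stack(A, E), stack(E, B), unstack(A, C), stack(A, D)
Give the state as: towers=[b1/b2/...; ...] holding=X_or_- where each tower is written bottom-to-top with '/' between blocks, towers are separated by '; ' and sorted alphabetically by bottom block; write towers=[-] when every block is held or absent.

towers=[C; D/A; F/B/E] holding=-

step 1 (putdown(D)): towers=[C/A; D; E; F/B] holding=-
step 2 (pickup(E)): towers=[C/A; D; F/B] holding=E
step 3 (putdown(F)) [no-op]: towers=[C/A; D; F/B] holding=E
step 4 (stack(A, E)) [no-op]: towers=[C/A; D; F/B] holding=E
step 5 (stack(E, B)): towers=[C/A; D; F/B/E] holding=-
step 6 (unstack(A, C)): towers=[C; D; F/B/E] holding=A
step 7 (stack(A, D)): towers=[C; D/A; F/B/E] holding=-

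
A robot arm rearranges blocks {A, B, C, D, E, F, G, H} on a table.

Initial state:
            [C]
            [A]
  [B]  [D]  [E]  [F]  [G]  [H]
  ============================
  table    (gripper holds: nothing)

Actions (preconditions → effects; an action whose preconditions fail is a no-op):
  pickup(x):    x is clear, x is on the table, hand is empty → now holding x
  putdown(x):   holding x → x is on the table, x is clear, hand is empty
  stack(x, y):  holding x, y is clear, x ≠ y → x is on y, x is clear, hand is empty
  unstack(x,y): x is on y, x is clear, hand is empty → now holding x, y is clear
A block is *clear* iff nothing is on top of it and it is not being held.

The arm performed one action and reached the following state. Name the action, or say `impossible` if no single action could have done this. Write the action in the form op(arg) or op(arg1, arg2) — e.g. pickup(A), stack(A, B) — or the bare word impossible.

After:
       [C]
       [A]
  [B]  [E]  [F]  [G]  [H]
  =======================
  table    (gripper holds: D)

target: towers=[B; E/A/C; F; G; H] holding=D
         pickup(G) → towers=[B; D; E/A/C; F; H] holding=G
         pickup(H) → towers=[B; D; E/A/C; F; G] holding=H
         pickup(B) → towers=[D; E/A/C; F; G; H] holding=B
         pickup(F) → towers=[B; D; E/A/C; G; H] holding=F
         pickup(D) → towers=[B; E/A/C; F; G; H] holding=D  ← match
     unstack(C, A) → towers=[B; D; E/A; F; G; H] holding=C

pickup(D)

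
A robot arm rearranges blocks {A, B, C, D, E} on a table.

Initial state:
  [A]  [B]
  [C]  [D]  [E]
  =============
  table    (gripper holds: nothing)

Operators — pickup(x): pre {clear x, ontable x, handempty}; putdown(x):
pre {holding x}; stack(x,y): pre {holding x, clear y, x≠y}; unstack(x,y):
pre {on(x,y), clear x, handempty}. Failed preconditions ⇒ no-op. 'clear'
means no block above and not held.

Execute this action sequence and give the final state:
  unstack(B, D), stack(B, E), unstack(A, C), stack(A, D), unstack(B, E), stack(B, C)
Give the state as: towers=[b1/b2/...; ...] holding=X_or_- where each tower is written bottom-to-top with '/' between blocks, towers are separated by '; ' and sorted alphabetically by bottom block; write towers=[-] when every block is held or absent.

step 1 (unstack(B, D)): towers=[C/A; D; E] holding=B
step 2 (stack(B, E)): towers=[C/A; D; E/B] holding=-
step 3 (unstack(A, C)): towers=[C; D; E/B] holding=A
step 4 (stack(A, D)): towers=[C; D/A; E/B] holding=-
step 5 (unstack(B, E)): towers=[C; D/A; E] holding=B
step 6 (stack(B, C)): towers=[C/B; D/A; E] holding=-

towers=[C/B; D/A; E] holding=-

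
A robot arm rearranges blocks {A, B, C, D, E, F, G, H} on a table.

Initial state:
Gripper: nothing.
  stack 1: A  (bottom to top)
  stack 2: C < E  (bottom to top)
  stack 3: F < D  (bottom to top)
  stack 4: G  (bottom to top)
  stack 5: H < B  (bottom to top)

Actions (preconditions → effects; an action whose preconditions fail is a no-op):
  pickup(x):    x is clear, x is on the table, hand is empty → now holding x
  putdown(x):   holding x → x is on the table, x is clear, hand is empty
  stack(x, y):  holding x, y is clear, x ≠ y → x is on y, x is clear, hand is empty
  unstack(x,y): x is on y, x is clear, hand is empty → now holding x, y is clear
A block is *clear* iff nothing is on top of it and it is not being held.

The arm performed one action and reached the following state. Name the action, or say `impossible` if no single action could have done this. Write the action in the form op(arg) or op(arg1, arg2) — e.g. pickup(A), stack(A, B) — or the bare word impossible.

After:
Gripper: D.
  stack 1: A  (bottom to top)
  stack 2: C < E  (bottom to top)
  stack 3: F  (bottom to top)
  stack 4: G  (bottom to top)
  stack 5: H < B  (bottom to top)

target: towers=[A; C/E; F; G; H/B] holding=D
         pickup(G) → towers=[A; C/E; F/D; H/B] holding=G
         pickup(A) → towers=[C/E; F/D; G; H/B] holding=A
     unstack(E, C) → towers=[A; C; F/D; G; H/B] holding=E
     unstack(B, H) → towers=[A; C/E; F/D; G; H] holding=B
     unstack(D, F) → towers=[A; C/E; F; G; H/B] holding=D  ← match

unstack(D, F)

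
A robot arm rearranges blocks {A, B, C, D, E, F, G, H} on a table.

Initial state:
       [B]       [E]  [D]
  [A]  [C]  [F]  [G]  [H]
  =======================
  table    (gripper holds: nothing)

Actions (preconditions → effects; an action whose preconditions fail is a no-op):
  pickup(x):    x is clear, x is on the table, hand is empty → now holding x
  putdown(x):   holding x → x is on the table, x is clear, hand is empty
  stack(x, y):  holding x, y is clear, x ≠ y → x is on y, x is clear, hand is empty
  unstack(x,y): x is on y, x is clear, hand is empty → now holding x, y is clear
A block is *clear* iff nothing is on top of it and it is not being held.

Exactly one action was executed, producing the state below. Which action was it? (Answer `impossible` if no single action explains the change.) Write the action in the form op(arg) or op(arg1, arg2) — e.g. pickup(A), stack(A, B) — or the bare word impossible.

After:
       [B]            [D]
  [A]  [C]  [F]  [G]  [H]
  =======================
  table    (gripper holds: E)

target: towers=[A; C/B; F; G; H/D] holding=E
         pickup(A) → towers=[C/B; F; G/E; H/D] holding=A
     unstack(E, G) → towers=[A; C/B; F; G; H/D] holding=E  ← match
     unstack(B, C) → towers=[A; C; F; G/E; H/D] holding=B
         pickup(F) → towers=[A; C/B; G/E; H/D] holding=F
     unstack(D, H) → towers=[A; C/B; F; G/E; H] holding=D

unstack(E, G)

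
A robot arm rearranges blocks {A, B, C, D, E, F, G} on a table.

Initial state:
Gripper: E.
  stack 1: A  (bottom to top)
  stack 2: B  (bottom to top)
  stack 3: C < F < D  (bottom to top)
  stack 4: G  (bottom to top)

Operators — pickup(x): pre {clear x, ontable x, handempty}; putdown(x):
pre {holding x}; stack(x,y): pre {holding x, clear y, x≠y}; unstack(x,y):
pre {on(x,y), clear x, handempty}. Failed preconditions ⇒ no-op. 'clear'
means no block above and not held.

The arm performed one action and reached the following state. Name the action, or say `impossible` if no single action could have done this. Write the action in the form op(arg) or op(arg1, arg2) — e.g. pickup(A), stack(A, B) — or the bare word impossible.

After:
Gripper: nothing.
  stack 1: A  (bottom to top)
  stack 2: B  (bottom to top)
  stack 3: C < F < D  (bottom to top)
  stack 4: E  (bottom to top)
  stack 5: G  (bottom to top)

putdown(E)

target: towers=[A; B; C/F/D; E; G] holding=-
        putdown(E) → towers=[A; B; C/F/D; E; G] holding=-  ← match
       stack(E, B) → towers=[A; B/E; C/F/D; G] holding=-
       stack(E, G) → towers=[A; B; C/F/D; G/E] holding=-
       stack(E, D) → towers=[A; B; C/F/D/E; G] holding=-
       stack(E, A) → towers=[A/E; B; C/F/D; G] holding=-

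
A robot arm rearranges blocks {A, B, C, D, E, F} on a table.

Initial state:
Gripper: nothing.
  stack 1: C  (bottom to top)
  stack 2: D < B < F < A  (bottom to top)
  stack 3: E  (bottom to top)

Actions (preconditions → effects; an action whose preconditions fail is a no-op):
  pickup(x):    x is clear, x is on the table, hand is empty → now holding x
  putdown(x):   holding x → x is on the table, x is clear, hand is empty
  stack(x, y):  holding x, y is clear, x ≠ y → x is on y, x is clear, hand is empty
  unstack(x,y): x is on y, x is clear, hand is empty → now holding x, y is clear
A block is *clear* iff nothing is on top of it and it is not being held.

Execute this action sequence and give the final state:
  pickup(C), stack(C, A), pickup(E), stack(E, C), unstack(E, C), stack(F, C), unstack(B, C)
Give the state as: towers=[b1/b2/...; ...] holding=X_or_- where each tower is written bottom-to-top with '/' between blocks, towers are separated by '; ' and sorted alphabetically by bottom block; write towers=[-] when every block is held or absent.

towers=[D/B/F/A/C] holding=E

step 1 (pickup(C)): towers=[D/B/F/A; E] holding=C
step 2 (stack(C, A)): towers=[D/B/F/A/C; E] holding=-
step 3 (pickup(E)): towers=[D/B/F/A/C] holding=E
step 4 (stack(E, C)): towers=[D/B/F/A/C/E] holding=-
step 5 (unstack(E, C)): towers=[D/B/F/A/C] holding=E
step 6 (stack(F, C)) [no-op]: towers=[D/B/F/A/C] holding=E
step 7 (unstack(B, C)) [no-op]: towers=[D/B/F/A/C] holding=E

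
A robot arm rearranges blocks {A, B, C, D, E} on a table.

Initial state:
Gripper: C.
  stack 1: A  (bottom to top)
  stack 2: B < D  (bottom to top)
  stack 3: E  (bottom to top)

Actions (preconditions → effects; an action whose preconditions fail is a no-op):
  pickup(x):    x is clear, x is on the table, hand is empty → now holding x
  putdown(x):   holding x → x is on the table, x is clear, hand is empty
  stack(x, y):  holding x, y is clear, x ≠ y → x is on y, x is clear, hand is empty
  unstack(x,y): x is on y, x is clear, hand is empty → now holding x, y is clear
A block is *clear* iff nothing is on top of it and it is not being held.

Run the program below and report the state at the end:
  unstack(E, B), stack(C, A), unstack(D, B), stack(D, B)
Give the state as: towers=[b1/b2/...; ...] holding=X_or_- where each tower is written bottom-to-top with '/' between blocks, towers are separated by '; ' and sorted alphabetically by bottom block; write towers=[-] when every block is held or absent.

towers=[A/C; B/D; E] holding=-

step 1 (unstack(E, B)) [no-op]: towers=[A; B/D; E] holding=C
step 2 (stack(C, A)): towers=[A/C; B/D; E] holding=-
step 3 (unstack(D, B)): towers=[A/C; B; E] holding=D
step 4 (stack(D, B)): towers=[A/C; B/D; E] holding=-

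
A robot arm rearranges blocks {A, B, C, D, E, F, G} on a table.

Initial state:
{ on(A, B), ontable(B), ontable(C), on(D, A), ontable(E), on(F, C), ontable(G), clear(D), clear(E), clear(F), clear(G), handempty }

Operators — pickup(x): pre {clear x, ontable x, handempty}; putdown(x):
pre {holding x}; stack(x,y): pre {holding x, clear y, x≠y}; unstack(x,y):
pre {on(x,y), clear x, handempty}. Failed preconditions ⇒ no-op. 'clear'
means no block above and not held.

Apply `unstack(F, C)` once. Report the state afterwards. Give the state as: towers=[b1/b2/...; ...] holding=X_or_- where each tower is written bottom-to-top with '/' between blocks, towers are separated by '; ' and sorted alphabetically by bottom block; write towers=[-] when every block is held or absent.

towers=[B/A/D; C; E; G] holding=F

before: towers=[B/A/D; C/F; E; G] holding=-
pre[unstack(F, C)]: on(F,C) ok, clear(F) ok, handempty ok
all met → apply unstack(F, C)
after:  towers=[B/A/D; C; E; G] holding=F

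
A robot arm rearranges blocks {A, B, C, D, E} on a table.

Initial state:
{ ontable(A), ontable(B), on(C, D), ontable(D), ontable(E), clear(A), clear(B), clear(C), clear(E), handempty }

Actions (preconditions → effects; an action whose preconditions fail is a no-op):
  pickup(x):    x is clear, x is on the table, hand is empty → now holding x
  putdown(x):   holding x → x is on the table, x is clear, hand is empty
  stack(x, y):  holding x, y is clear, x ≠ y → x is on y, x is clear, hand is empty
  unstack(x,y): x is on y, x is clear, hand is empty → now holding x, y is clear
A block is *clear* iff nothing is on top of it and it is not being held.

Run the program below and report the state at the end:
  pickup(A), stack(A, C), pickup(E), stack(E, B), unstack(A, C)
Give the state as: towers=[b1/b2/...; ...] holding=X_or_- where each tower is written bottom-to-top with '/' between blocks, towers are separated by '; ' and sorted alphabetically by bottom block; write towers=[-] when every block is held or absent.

towers=[B/E; D/C] holding=A

step 1 (pickup(A)): towers=[B; D/C; E] holding=A
step 2 (stack(A, C)): towers=[B; D/C/A; E] holding=-
step 3 (pickup(E)): towers=[B; D/C/A] holding=E
step 4 (stack(E, B)): towers=[B/E; D/C/A] holding=-
step 5 (unstack(A, C)): towers=[B/E; D/C] holding=A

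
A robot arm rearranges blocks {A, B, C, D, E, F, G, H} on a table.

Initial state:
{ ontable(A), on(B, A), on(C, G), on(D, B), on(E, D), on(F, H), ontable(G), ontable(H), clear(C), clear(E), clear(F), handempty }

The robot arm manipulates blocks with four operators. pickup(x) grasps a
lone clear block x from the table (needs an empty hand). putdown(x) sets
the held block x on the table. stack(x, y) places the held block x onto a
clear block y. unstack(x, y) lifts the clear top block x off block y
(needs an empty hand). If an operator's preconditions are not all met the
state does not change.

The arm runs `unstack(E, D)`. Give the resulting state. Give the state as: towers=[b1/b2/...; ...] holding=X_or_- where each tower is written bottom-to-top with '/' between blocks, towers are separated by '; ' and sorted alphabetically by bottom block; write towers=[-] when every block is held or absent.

towers=[A/B/D; G/C; H/F] holding=E

before: towers=[A/B/D/E; G/C; H/F] holding=-
pre[unstack(E, D)]: on(E,D) ok, clear(E) ok, handempty ok
all met → apply unstack(E, D)
after:  towers=[A/B/D; G/C; H/F] holding=E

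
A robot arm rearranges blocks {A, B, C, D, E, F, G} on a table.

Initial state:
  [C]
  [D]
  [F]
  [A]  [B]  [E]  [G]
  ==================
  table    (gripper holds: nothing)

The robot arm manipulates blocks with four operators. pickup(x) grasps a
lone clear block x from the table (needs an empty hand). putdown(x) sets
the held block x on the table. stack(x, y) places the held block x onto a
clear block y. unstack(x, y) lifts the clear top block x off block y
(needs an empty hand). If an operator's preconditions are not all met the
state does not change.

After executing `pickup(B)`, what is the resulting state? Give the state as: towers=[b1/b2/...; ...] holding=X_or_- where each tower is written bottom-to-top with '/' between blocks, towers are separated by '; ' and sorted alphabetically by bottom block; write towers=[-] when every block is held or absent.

towers=[A/F/D/C; E; G] holding=B

before: towers=[A/F/D/C; B; E; G] holding=-
pre[pickup(B)]: clear(B) ok, ontable(B) ok, handempty ok
all met → apply pickup(B)
after:  towers=[A/F/D/C; E; G] holding=B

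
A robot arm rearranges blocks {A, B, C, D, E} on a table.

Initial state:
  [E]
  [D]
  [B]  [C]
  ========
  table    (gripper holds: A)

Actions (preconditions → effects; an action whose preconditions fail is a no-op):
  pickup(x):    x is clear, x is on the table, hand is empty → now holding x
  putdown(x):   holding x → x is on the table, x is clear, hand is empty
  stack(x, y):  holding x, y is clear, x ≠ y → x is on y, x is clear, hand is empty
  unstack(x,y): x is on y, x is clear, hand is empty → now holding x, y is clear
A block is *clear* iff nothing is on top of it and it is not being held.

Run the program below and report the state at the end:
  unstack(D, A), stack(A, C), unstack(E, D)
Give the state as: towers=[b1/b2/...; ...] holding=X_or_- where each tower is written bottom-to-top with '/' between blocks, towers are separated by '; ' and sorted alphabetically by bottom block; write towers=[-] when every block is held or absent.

towers=[B/D; C/A] holding=E

step 1 (unstack(D, A)) [no-op]: towers=[B/D/E; C] holding=A
step 2 (stack(A, C)): towers=[B/D/E; C/A] holding=-
step 3 (unstack(E, D)): towers=[B/D; C/A] holding=E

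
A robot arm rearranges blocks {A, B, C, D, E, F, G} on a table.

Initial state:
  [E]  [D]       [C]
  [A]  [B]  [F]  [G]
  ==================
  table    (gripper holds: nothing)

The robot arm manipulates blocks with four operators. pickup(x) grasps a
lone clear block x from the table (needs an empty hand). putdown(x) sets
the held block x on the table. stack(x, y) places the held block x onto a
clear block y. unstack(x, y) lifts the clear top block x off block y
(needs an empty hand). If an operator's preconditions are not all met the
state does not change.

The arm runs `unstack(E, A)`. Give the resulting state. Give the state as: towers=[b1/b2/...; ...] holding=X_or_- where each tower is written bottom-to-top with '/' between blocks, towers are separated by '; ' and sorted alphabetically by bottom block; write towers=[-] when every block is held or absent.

before: towers=[A/E; B/D; F; G/C] holding=-
pre[unstack(E, A)]: on(E,A) ok, clear(E) ok, handempty ok
all met → apply unstack(E, A)
after:  towers=[A; B/D; F; G/C] holding=E

towers=[A; B/D; F; G/C] holding=E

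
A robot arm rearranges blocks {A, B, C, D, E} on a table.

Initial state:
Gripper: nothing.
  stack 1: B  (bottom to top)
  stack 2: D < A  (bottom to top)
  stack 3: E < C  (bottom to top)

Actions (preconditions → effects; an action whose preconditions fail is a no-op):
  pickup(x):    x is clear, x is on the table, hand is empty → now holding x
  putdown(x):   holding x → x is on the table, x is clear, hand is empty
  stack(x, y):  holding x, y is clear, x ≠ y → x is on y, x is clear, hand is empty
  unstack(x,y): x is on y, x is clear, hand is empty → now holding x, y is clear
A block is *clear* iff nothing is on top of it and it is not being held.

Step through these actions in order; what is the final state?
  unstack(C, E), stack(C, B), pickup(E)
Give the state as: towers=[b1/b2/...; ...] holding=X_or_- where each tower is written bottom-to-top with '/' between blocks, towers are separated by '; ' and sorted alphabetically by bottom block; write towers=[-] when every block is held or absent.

towers=[B/C; D/A] holding=E

step 1 (unstack(C, E)): towers=[B; D/A; E] holding=C
step 2 (stack(C, B)): towers=[B/C; D/A; E] holding=-
step 3 (pickup(E)): towers=[B/C; D/A] holding=E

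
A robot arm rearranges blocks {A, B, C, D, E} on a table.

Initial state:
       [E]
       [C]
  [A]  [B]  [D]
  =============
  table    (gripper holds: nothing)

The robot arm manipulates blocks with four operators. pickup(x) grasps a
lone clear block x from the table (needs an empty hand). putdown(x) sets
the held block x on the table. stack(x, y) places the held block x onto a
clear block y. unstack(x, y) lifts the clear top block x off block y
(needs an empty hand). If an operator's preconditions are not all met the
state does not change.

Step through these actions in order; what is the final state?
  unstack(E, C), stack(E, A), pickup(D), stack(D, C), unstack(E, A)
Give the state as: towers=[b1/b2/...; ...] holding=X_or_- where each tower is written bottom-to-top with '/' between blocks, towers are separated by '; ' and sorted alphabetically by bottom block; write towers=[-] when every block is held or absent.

towers=[A; B/C/D] holding=E

step 1 (unstack(E, C)): towers=[A; B/C; D] holding=E
step 2 (stack(E, A)): towers=[A/E; B/C; D] holding=-
step 3 (pickup(D)): towers=[A/E; B/C] holding=D
step 4 (stack(D, C)): towers=[A/E; B/C/D] holding=-
step 5 (unstack(E, A)): towers=[A; B/C/D] holding=E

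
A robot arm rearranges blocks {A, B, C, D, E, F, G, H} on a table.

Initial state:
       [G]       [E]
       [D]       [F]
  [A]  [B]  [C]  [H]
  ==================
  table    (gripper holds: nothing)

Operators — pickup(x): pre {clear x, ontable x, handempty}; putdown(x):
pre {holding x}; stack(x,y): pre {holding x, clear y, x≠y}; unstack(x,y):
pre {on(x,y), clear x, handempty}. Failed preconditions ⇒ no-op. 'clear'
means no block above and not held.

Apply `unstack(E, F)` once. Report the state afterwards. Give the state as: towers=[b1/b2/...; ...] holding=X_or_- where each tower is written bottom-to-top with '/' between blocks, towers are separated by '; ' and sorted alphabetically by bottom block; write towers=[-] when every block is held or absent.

before: towers=[A; B/D/G; C; H/F/E] holding=-
pre[unstack(E, F)]: on(E,F) yes, clear(E) yes, handempty yes
all met → apply unstack(E, F)
after:  towers=[A; B/D/G; C; H/F] holding=E

towers=[A; B/D/G; C; H/F] holding=E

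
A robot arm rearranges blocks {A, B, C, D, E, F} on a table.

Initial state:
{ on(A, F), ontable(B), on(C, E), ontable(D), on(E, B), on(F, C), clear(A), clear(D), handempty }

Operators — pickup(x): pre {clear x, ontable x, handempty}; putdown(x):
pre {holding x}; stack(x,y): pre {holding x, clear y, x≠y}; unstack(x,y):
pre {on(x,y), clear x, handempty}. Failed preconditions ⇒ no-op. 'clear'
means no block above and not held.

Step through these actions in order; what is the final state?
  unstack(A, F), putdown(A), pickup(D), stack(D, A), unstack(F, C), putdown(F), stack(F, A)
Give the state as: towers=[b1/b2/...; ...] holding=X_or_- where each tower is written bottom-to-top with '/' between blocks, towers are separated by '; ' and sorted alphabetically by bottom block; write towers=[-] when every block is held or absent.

step 1 (unstack(A, F)): towers=[B/E/C/F; D] holding=A
step 2 (putdown(A)): towers=[A; B/E/C/F; D] holding=-
step 3 (pickup(D)): towers=[A; B/E/C/F] holding=D
step 4 (stack(D, A)): towers=[A/D; B/E/C/F] holding=-
step 5 (unstack(F, C)): towers=[A/D; B/E/C] holding=F
step 6 (putdown(F)): towers=[A/D; B/E/C; F] holding=-
step 7 (stack(F, A)) [no-op]: towers=[A/D; B/E/C; F] holding=-

towers=[A/D; B/E/C; F] holding=-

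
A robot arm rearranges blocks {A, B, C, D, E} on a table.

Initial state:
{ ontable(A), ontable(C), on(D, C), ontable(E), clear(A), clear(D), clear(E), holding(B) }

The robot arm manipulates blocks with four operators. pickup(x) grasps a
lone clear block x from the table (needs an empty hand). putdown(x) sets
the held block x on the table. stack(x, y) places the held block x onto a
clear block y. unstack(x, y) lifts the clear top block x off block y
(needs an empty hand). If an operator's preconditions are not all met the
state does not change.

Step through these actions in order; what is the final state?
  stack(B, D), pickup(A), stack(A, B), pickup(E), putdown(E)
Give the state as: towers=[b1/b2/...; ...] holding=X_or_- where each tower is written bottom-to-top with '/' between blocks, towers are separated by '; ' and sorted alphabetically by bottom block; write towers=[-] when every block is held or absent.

towers=[C/D/B/A; E] holding=-

step 1 (stack(B, D)): towers=[A; C/D/B; E] holding=-
step 2 (pickup(A)): towers=[C/D/B; E] holding=A
step 3 (stack(A, B)): towers=[C/D/B/A; E] holding=-
step 4 (pickup(E)): towers=[C/D/B/A] holding=E
step 5 (putdown(E)): towers=[C/D/B/A; E] holding=-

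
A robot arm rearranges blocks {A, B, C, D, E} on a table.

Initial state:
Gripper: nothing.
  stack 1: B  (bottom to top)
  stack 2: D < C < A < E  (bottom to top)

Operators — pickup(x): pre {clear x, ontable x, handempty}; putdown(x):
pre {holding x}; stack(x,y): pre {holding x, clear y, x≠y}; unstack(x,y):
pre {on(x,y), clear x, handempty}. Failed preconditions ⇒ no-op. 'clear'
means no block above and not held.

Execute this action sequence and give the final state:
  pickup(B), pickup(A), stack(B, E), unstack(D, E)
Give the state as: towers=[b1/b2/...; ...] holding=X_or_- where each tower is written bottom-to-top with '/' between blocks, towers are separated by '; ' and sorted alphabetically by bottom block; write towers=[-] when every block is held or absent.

step 1 (pickup(B)): towers=[D/C/A/E] holding=B
step 2 (pickup(A)) [no-op]: towers=[D/C/A/E] holding=B
step 3 (stack(B, E)): towers=[D/C/A/E/B] holding=-
step 4 (unstack(D, E)) [no-op]: towers=[D/C/A/E/B] holding=-

towers=[D/C/A/E/B] holding=-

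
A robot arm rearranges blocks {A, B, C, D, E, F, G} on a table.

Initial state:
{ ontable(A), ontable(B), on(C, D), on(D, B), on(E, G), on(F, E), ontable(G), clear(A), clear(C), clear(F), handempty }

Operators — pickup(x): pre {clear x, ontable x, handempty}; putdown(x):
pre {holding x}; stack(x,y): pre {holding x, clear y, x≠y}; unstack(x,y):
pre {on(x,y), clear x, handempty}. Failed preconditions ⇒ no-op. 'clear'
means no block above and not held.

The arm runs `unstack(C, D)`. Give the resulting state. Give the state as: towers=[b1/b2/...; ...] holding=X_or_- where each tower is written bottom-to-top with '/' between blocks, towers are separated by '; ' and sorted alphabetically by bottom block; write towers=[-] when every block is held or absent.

towers=[A; B/D; G/E/F] holding=C

before: towers=[A; B/D/C; G/E/F] holding=-
pre[unstack(C, D)]: on(C,D) yes, clear(C) yes, handempty yes
all met → apply unstack(C, D)
after:  towers=[A; B/D; G/E/F] holding=C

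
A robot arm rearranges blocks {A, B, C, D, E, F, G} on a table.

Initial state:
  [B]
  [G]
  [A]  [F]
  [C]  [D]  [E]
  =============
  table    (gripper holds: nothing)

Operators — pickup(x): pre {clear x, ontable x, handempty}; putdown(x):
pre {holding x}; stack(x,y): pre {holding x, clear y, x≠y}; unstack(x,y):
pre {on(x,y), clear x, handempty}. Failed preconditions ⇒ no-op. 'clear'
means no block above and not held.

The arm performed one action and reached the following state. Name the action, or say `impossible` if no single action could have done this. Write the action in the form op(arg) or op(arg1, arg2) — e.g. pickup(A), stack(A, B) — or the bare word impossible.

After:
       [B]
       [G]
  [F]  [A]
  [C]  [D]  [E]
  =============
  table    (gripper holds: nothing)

impossible

target: towers=[C/F; D/A/G/B; E] holding=-
     unstack(B, G) → towers=[C/A/G; D/F; E] holding=B
     unstack(F, D) → towers=[C/A/G/B; D; E] holding=F
         pickup(E) → towers=[C/A/G/B; D/F] holding=E
none of the 3 applicable actions match → impossible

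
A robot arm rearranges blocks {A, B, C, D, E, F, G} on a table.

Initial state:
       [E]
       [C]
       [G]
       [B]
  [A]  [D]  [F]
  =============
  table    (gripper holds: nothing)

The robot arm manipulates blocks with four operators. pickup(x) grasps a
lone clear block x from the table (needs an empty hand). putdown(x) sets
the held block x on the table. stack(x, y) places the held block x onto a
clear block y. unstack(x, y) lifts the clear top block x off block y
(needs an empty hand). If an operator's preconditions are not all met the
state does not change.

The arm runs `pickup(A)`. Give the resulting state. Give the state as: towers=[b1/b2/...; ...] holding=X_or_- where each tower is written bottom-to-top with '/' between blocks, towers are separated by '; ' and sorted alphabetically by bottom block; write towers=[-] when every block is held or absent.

before: towers=[A; D/B/G/C/E; F] holding=-
pre[pickup(A)]: clear(A) ✓, ontable(A) ✓, handempty ✓
all met → apply pickup(A)
after:  towers=[D/B/G/C/E; F] holding=A

towers=[D/B/G/C/E; F] holding=A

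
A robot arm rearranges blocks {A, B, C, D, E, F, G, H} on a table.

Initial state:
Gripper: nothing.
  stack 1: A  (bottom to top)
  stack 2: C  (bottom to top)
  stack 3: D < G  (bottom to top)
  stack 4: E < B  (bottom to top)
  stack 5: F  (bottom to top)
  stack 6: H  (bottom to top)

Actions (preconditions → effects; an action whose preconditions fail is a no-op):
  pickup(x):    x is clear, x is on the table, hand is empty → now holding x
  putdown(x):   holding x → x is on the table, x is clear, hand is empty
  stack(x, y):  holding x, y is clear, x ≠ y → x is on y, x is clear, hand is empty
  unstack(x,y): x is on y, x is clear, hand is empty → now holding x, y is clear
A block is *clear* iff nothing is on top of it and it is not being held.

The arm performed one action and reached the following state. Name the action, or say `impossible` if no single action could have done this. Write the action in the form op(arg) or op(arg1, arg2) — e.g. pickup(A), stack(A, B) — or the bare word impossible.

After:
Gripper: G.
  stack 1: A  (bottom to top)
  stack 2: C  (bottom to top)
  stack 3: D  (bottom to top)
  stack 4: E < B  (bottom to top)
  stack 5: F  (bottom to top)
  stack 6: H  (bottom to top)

unstack(G, D)

target: towers=[A; C; D; E/B; F; H] holding=G
     unstack(G, D) → towers=[A; C; D; E/B; F; H] holding=G  ← match
         pickup(A) → towers=[C; D/G; E/B; F; H] holding=A
         pickup(H) → towers=[A; C; D/G; E/B; F] holding=H
     unstack(B, E) → towers=[A; C; D/G; E; F; H] holding=B
         pickup(F) → towers=[A; C; D/G; E/B; H] holding=F
         pickup(C) → towers=[A; D/G; E/B; F; H] holding=C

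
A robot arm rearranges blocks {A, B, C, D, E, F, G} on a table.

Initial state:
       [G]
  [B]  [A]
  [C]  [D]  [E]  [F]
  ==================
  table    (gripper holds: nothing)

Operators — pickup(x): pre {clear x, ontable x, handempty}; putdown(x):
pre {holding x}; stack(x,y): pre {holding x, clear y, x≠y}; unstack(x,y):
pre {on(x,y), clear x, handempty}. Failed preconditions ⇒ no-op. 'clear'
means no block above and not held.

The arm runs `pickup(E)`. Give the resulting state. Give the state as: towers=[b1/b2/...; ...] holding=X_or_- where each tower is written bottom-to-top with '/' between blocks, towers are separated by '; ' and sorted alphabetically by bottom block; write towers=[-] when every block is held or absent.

before: towers=[C/B; D/A/G; E; F] holding=-
pre[pickup(E)]: clear(E) yes, ontable(E) yes, handempty yes
all met → apply pickup(E)
after:  towers=[C/B; D/A/G; F] holding=E

towers=[C/B; D/A/G; F] holding=E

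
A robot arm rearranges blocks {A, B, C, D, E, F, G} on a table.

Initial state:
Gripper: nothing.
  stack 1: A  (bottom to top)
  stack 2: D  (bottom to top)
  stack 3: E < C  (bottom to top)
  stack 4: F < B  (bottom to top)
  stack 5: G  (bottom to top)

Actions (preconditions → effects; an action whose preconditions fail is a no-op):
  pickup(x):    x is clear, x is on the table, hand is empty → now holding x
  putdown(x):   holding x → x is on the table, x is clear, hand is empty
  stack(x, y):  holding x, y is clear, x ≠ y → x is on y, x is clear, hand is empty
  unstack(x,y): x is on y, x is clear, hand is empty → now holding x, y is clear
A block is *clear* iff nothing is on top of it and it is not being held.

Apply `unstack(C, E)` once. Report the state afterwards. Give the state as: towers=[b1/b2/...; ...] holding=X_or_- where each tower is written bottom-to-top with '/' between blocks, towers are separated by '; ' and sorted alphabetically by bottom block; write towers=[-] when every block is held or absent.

before: towers=[A; D; E/C; F/B; G] holding=-
pre[unstack(C, E)]: on(C,E) yes, clear(C) yes, handempty yes
all met → apply unstack(C, E)
after:  towers=[A; D; E; F/B; G] holding=C

towers=[A; D; E; F/B; G] holding=C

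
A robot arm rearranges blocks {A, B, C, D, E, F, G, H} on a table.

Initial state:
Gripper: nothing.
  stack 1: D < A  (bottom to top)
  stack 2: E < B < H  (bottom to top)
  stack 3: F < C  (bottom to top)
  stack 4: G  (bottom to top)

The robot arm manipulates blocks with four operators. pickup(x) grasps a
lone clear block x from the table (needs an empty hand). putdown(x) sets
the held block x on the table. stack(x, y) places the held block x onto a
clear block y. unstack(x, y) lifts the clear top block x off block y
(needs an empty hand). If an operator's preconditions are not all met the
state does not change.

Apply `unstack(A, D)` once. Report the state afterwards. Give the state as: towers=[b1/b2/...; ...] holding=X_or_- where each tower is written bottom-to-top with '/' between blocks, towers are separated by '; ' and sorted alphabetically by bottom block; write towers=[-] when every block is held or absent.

before: towers=[D/A; E/B/H; F/C; G] holding=-
pre[unstack(A, D)]: on(A,D) ✓, clear(A) ✓, handempty ✓
all met → apply unstack(A, D)
after:  towers=[D; E/B/H; F/C; G] holding=A

towers=[D; E/B/H; F/C; G] holding=A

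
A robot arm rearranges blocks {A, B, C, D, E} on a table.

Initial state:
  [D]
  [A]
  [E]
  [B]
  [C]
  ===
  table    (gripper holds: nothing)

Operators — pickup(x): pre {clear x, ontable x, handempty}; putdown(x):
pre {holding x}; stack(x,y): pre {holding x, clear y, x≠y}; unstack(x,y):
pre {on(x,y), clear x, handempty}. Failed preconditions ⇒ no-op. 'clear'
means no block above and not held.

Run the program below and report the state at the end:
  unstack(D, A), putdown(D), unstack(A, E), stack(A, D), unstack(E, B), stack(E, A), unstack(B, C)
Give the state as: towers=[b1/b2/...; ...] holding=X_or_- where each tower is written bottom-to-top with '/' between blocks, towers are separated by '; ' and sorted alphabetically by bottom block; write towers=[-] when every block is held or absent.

step 1 (unstack(D, A)): towers=[C/B/E/A] holding=D
step 2 (putdown(D)): towers=[C/B/E/A; D] holding=-
step 3 (unstack(A, E)): towers=[C/B/E; D] holding=A
step 4 (stack(A, D)): towers=[C/B/E; D/A] holding=-
step 5 (unstack(E, B)): towers=[C/B; D/A] holding=E
step 6 (stack(E, A)): towers=[C/B; D/A/E] holding=-
step 7 (unstack(B, C)): towers=[C; D/A/E] holding=B

towers=[C; D/A/E] holding=B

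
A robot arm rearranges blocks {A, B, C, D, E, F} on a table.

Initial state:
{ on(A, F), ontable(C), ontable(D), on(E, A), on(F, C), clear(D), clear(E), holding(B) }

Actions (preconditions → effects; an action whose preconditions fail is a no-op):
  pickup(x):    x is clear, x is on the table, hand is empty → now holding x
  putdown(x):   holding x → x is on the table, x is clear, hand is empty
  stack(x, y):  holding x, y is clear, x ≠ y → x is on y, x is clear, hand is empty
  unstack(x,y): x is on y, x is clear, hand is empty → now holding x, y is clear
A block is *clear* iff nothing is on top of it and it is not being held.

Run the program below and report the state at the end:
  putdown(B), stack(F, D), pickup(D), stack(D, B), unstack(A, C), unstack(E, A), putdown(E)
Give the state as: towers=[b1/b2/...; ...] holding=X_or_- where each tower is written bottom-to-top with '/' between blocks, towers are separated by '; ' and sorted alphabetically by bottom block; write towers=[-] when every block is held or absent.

step 1 (putdown(B)): towers=[B; C/F/A/E; D] holding=-
step 2 (stack(F, D)) [no-op]: towers=[B; C/F/A/E; D] holding=-
step 3 (pickup(D)): towers=[B; C/F/A/E] holding=D
step 4 (stack(D, B)): towers=[B/D; C/F/A/E] holding=-
step 5 (unstack(A, C)) [no-op]: towers=[B/D; C/F/A/E] holding=-
step 6 (unstack(E, A)): towers=[B/D; C/F/A] holding=E
step 7 (putdown(E)): towers=[B/D; C/F/A; E] holding=-

towers=[B/D; C/F/A; E] holding=-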